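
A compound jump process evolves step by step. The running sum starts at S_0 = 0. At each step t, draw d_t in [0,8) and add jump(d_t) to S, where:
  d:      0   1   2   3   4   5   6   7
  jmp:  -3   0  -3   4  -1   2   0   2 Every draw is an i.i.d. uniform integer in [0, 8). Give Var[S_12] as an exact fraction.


1029/16

Outcome values over d=0..7: [-3, 0, -3, 4, -1, 2, 0, 2]
Σy = 1, Σy² = 43, M = 8
μ = 1/8 = 1/8,  σ² = 43/8 − (1/8)² = 343/64
Independent increments: Var[S_12] = 12·σ² = 12·(343/64) = 1029/16


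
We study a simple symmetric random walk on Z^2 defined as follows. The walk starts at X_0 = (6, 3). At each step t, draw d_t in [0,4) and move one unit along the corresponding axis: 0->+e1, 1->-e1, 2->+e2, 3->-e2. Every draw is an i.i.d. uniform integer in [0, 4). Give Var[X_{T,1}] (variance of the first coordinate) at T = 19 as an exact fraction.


Outcome values over d=0..3: [1, -1, 0, 0]
Σy = 0, Σy² = 2, M = 4
μ = 0/4 = 0,  σ² = 2/4 − (0)² = 1/2
Independent increments: Var[X_19] = 19·σ² = 19·(1/2) = 19/2

19/2


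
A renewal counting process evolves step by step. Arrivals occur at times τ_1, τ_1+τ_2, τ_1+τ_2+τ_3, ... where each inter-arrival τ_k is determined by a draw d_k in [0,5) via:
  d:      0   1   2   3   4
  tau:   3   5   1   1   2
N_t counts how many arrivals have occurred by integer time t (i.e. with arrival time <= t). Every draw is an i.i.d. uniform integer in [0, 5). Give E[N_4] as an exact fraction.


941/625

Inter-arrival values over d=0..4: [3, 5, 1, 1, 2]
Each d has probability 1/5, so the pmf of τ is: f(1) = 2/5, f(2) = 1/5, f(3) = 1/5, f(5) = 1/5
Renewal equation for m(n) = E[N_n]: condition on τ_1 = k (if k <= n, one arrival plus a fresh copy on the remaining n−k steps): m(n) = F(n) + Σ_{k<=n} f(k)·m(n−k), where F(n) = P(τ <= n) and m(0) = 0
m(1) = F(1) = 2/5
m(2) = F(2) + f(1)·m(1) = 3/5 + 2/5·2/5 = 19/25
m(3) = F(3) + f(1)·m(2) + f(2)·m(1) = 4/5 + 2/5·19/25 + 1/5·2/5 = 148/125
m(4) = F(4) + f(1)·m(3) + f(2)·m(2) + f(3)·m(1) = 4/5 + 2/5·148/125 + 1/5·19/25 + 1/5·2/5 = 941/625
E[N_4] = m(4) = 941/625


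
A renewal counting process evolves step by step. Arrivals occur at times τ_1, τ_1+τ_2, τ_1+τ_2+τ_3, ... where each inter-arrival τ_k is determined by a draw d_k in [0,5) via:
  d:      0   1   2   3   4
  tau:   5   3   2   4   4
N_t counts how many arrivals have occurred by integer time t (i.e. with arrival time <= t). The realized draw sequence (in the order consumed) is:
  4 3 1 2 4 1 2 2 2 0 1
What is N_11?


3

draw d_1=4: τ_1=4, arrival time A_1=4
draw d_2=3: τ_2=4, arrival time A_2=8
draw d_3=1: τ_3=3, arrival time A_3=11
draw d_4=2: τ_4=2, arrival time A_4=13
draw d_5=4: τ_5=4, arrival time A_5=17
draw d_6=1: τ_6=3, arrival time A_6=20
draw d_7=2: τ_7=2, arrival time A_7=22
draw d_8=2: τ_8=2, arrival time A_8=24
draw d_9=2: τ_9=2, arrival time A_9=26
draw d_10=0: τ_10=5, arrival time A_10=31
draw d_11=1: τ_11=3, arrival time A_11=34
N_t over t=0..11: 0:0 1:0 2:0 3:0 4:1 5:1 6:1 7:1 8:2 9:2 10:2 11:3


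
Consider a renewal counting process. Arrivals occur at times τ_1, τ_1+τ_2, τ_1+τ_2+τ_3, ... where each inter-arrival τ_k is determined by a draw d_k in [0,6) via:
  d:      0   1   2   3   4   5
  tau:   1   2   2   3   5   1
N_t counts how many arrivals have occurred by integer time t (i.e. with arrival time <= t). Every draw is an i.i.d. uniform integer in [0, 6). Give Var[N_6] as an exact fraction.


Inter-arrival values over d=0..5: [1, 2, 2, 3, 5, 1]
Each d has probability 1/6, so the pmf of τ is: f(1) = 1/3, f(2) = 1/3, f(3) = 1/6, f(5) = 1/6
Let p_n(j) = P(N_n = j), with p_0 = [1]. Condition on τ_1: p_n(0) = P(τ > n), and for j >= 1, p_n(j) = Σ_{k<=n} f(k)·p_{n−k}(j−1)
p_1 = [2/3, 1/3]  (j = 0..1)
p_2 = [1/3, 5/9, 1/9]  (j = 0..2)
p_3 = [1/6, 1/2, 8/27, 1/27]  (j = 0..3)
p_4 = [1/6, 5/18, 11/27, 11/81, 1/81]  (j = 0..4)
p_5 = [0, 1/3, 19/54, 41/162, 14/243, 1/243]  (j = 0..5)
p_6 = [0, 7/36, 37/108, 49/162, 11/81, 17/729, 1/729]  (j = 0..6)
E[N_6] = Σ j·p_6(j) = 7159/2916;  E[N_6²] = Σ j²·p_6(j) = 20681/2916
Var[N_6] = 20681/2916 − (7159/2916)² = 9054515/8503056

9054515/8503056


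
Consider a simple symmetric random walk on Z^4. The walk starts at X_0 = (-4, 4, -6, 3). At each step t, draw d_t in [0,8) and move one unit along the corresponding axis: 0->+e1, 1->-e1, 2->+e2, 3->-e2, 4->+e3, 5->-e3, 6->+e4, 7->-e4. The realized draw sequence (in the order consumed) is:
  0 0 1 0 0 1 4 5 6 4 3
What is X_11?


(-2, 3, -5, 4)

t=0: X=(-4, 4, -6, 3), d=0 → +e1, X_1=(-3, 4, -6, 3)
t=1: X=(-3, 4, -6, 3), d=0 → +e1, X_2=(-2, 4, -6, 3)
t=2: X=(-2, 4, -6, 3), d=1 → -e1, X_3=(-3, 4, -6, 3)
t=3: X=(-3, 4, -6, 3), d=0 → +e1, X_4=(-2, 4, -6, 3)
t=4: X=(-2, 4, -6, 3), d=0 → +e1, X_5=(-1, 4, -6, 3)
t=5: X=(-1, 4, -6, 3), d=1 → -e1, X_6=(-2, 4, -6, 3)
t=6: X=(-2, 4, -6, 3), d=4 → +e3, X_7=(-2, 4, -5, 3)
t=7: X=(-2, 4, -5, 3), d=5 → -e3, X_8=(-2, 4, -6, 3)
t=8: X=(-2, 4, -6, 3), d=6 → +e4, X_9=(-2, 4, -6, 4)
t=9: X=(-2, 4, -6, 4), d=4 → +e3, X_10=(-2, 4, -5, 4)
t=10: X=(-2, 4, -5, 4), d=3 → -e2, X_11=(-2, 3, -5, 4)


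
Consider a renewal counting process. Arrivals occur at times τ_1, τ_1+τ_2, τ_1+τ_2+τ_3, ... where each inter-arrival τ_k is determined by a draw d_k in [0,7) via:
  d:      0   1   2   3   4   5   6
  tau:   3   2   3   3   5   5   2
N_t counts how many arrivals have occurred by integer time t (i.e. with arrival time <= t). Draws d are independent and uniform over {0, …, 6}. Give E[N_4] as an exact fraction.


39/49

Inter-arrival values over d=0..6: [3, 2, 3, 3, 5, 5, 2]
Each d has probability 1/7, so the pmf of τ is: f(2) = 2/7, f(3) = 3/7, f(5) = 2/7
Renewal equation for m(n) = E[N_n]: condition on τ_1 = k (if k <= n, one arrival plus a fresh copy on the remaining n−k steps): m(n) = F(n) + Σ_{k<=n} f(k)·m(n−k), where F(n) = P(τ <= n) and m(0) = 0
m(1) = F(1) = 0
m(2) = F(2) = 2/7
m(3) = F(3) = 5/7
m(4) = F(4) + f(2)·m(2) = 5/7 + 2/7·2/7 = 39/49
E[N_4] = m(4) = 39/49


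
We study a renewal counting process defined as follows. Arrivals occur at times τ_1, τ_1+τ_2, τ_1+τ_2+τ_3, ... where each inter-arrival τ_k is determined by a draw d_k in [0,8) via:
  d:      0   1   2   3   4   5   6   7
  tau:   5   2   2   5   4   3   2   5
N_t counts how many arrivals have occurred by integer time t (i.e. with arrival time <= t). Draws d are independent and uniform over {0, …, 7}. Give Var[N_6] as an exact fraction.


Inter-arrival values over d=0..7: [5, 2, 2, 5, 4, 3, 2, 5]
Each d has probability 1/8, so the pmf of τ is: f(2) = 3/8, f(3) = 1/8, f(4) = 1/8, f(5) = 3/8
Let p_n(j) = P(N_n = j), with p_0 = [1]. Condition on τ_1: p_n(0) = P(τ > n), and for j >= 1, p_n(j) = Σ_{k<=n} f(k)·p_{n−k}(j−1)
p_1 = [1]  (j = 0)
p_2 = [5/8, 3/8]  (j = 0..1)
p_3 = [1/2, 1/2]  (j = 0..1)
p_4 = [3/8, 31/64, 9/64]  (j = 0..2)
p_5 = [0, 49/64, 15/64]  (j = 0..2)
p_6 = [0, 21/32, 149/512, 27/512]  (j = 0..3)
E[N_6] = Σ j·p_6(j) = 715/512;  E[N_6²] = Σ j²·p_6(j) = 1175/512
Var[N_6] = 1175/512 − (715/512)² = 90375/262144

90375/262144


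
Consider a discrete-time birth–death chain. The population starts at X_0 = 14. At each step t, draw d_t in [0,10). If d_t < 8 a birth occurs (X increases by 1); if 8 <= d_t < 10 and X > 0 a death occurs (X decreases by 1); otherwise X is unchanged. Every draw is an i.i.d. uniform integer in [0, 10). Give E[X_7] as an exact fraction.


X can drop by at most 1 per step and X_0 = 14 > T = 7, so X_t >= 14 − t >= 7 > 0 for every t <= 7: the floor at 0 (the 'and X > 0' condition) never binds. Hence X_7 = X_0 + Σ_{t<7} Y_t with i.i.d. increments Y_t = y(d_t) ∈ {+1, −1, 0}.
Outcome values over d=0..9: [1, 1, 1, 1, 1, 1, 1, 1, -1, -1]
Σy = 6, Σy² = 10, M = 10
μ = 6/10 = 3/5,  σ² = 10/10 − (3/5)² = 16/25
E[X_7] = 14 + 7·(3/5) = 91/5

91/5


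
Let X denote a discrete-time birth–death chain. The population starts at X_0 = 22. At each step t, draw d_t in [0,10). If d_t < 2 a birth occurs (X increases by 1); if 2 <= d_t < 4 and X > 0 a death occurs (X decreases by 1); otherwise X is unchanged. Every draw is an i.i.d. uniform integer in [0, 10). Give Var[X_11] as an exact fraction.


X can drop by at most 1 per step and X_0 = 22 > T = 11, so X_t >= 22 − t >= 11 > 0 for every t <= 11: the floor at 0 (the 'and X > 0' condition) never binds. Hence X_11 = X_0 + Σ_{t<11} Y_t with i.i.d. increments Y_t = y(d_t) ∈ {+1, −1, 0}.
Outcome values over d=0..9: [1, 1, -1, -1, 0, 0, 0, 0, 0, 0]
Σy = 0, Σy² = 4, M = 10
μ = 0/10 = 0,  σ² = 4/10 − (0)² = 2/5
Independent increments: Var[X_11] = 11·σ² = 11·(2/5) = 22/5

22/5


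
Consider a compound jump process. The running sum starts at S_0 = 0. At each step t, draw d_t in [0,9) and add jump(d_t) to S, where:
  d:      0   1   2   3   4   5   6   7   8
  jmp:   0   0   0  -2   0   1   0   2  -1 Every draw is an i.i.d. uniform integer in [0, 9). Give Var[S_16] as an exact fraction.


Outcome values over d=0..8: [0, 0, 0, -2, 0, 1, 0, 2, -1]
Σy = 0, Σy² = 10, M = 9
μ = 0/9 = 0,  σ² = 10/9 − (0)² = 10/9
Independent increments: Var[S_16] = 16·σ² = 16·(10/9) = 160/9

160/9


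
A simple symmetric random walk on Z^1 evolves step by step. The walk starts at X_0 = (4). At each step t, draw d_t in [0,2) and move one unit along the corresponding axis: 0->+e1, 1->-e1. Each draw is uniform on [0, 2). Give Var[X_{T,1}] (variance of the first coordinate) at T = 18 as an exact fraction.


Outcome values over d=0..1: [1, -1]
Σy = 0, Σy² = 2, M = 2
μ = 0/2 = 0,  σ² = 2/2 − (0)² = 1
Independent increments: Var[X_18] = 18·σ² = 18·(1) = 18

18


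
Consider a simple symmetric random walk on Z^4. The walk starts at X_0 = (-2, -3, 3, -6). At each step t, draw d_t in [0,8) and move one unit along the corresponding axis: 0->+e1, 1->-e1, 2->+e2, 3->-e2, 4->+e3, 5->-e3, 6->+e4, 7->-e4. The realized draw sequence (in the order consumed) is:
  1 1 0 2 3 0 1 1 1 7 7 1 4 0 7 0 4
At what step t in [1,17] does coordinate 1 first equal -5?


t=0: X=(-2, -3, 3, -6), d=1 → -e1, X_1=(-3, -3, 3, -6)
t=1: X=(-3, -3, 3, -6), d=1 → -e1, X_2=(-4, -3, 3, -6)
t=2: X=(-4, -3, 3, -6), d=0 → +e1, X_3=(-3, -3, 3, -6)
t=3: X=(-3, -3, 3, -6), d=2 → +e2, X_4=(-3, -2, 3, -6)
t=4: X=(-3, -2, 3, -6), d=3 → -e2, X_5=(-3, -3, 3, -6)
t=5: X=(-3, -3, 3, -6), d=0 → +e1, X_6=(-2, -3, 3, -6)
t=6: X=(-2, -3, 3, -6), d=1 → -e1, X_7=(-3, -3, 3, -6)
t=7: X=(-3, -3, 3, -6), d=1 → -e1, X_8=(-4, -3, 3, -6)
t=8: X=(-4, -3, 3, -6), d=1 → -e1, X_9=(-5, -3, 3, -6)
t=9: X=(-5, -3, 3, -6), d=7 → -e4, X_10=(-5, -3, 3, -7)
t=10: X=(-5, -3, 3, -7), d=7 → -e4, X_11=(-5, -3, 3, -8)
t=11: X=(-5, -3, 3, -8), d=1 → -e1, X_12=(-6, -3, 3, -8)
t=12: X=(-6, -3, 3, -8), d=4 → +e3, X_13=(-6, -3, 4, -8)
t=13: X=(-6, -3, 4, -8), d=0 → +e1, X_14=(-5, -3, 4, -8)
t=14: X=(-5, -3, 4, -8), d=7 → -e4, X_15=(-5, -3, 4, -9)
t=15: X=(-5, -3, 4, -9), d=0 → +e1, X_16=(-4, -3, 4, -9)
t=16: X=(-4, -3, 4, -9), d=4 → +e3, X_17=(-4, -3, 5, -9)

9


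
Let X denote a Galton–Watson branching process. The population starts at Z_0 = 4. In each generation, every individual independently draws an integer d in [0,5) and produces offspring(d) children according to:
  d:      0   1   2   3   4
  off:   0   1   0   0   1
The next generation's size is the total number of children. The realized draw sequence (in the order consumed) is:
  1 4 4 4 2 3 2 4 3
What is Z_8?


0

gen 0: Z_0=4, draws=[1, 4, 4, 4], offspring=[1, 1, 1, 1], Z_1=4
gen 1: Z_1=4, draws=[2, 3, 2, 4], offspring=[0, 0, 0, 1], Z_2=1
gen 2: Z_2=1, draws=[3], offspring=[0], Z_3=0
gen 3: Z_3=0, draws=[], offspring=[], Z_4=0
gen 4: Z_4=0, draws=[], offspring=[], Z_5=0
gen 5: Z_5=0, draws=[], offspring=[], Z_6=0
gen 6: Z_6=0, draws=[], offspring=[], Z_7=0
gen 7: Z_7=0, draws=[], offspring=[], Z_8=0


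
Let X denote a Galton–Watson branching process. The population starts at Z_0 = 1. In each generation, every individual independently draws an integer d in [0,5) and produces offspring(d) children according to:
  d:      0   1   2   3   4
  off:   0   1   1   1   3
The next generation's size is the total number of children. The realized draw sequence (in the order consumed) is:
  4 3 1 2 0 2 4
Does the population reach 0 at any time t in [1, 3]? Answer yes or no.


no

gen 0: Z_0=1, draws=[4], offspring=[3], Z_1=3
gen 1: Z_1=3, draws=[3, 1, 2], offspring=[1, 1, 1], Z_2=3
gen 2: Z_2=3, draws=[0, 2, 4], offspring=[0, 1, 3], Z_3=4


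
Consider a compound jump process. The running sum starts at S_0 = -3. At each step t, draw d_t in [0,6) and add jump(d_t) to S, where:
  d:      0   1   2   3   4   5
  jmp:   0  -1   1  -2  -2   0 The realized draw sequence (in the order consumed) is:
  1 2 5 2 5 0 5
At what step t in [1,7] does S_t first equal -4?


1

t=0: S=-3, d=1, jump=-1, S_1=-4
t=1: S=-4, d=2, jump=1, S_2=-3
t=2: S=-3, d=5, jump=0, S_3=-3
t=3: S=-3, d=2, jump=1, S_4=-2
t=4: S=-2, d=5, jump=0, S_5=-2
t=5: S=-2, d=0, jump=0, S_6=-2
t=6: S=-2, d=5, jump=0, S_7=-2


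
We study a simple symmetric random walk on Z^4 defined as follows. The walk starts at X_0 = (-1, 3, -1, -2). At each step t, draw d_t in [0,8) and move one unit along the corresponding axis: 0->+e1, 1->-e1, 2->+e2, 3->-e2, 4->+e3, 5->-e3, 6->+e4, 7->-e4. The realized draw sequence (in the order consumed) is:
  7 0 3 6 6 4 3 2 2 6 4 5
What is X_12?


t=0: X=(-1, 3, -1, -2), d=7 → -e4, X_1=(-1, 3, -1, -3)
t=1: X=(-1, 3, -1, -3), d=0 → +e1, X_2=(0, 3, -1, -3)
t=2: X=(0, 3, -1, -3), d=3 → -e2, X_3=(0, 2, -1, -3)
t=3: X=(0, 2, -1, -3), d=6 → +e4, X_4=(0, 2, -1, -2)
t=4: X=(0, 2, -1, -2), d=6 → +e4, X_5=(0, 2, -1, -1)
t=5: X=(0, 2, -1, -1), d=4 → +e3, X_6=(0, 2, 0, -1)
t=6: X=(0, 2, 0, -1), d=3 → -e2, X_7=(0, 1, 0, -1)
t=7: X=(0, 1, 0, -1), d=2 → +e2, X_8=(0, 2, 0, -1)
t=8: X=(0, 2, 0, -1), d=2 → +e2, X_9=(0, 3, 0, -1)
t=9: X=(0, 3, 0, -1), d=6 → +e4, X_10=(0, 3, 0, 0)
t=10: X=(0, 3, 0, 0), d=4 → +e3, X_11=(0, 3, 1, 0)
t=11: X=(0, 3, 1, 0), d=5 → -e3, X_12=(0, 3, 0, 0)

(0, 3, 0, 0)


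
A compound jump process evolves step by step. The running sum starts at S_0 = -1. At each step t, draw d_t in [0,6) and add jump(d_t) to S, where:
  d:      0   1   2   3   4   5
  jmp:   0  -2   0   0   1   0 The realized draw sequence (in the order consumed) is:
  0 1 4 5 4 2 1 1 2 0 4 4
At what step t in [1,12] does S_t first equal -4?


11

t=0: S=-1, d=0, jump=0, S_1=-1
t=1: S=-1, d=1, jump=-2, S_2=-3
t=2: S=-3, d=4, jump=1, S_3=-2
t=3: S=-2, d=5, jump=0, S_4=-2
t=4: S=-2, d=4, jump=1, S_5=-1
t=5: S=-1, d=2, jump=0, S_6=-1
t=6: S=-1, d=1, jump=-2, S_7=-3
t=7: S=-3, d=1, jump=-2, S_8=-5
t=8: S=-5, d=2, jump=0, S_9=-5
t=9: S=-5, d=0, jump=0, S_10=-5
t=10: S=-5, d=4, jump=1, S_11=-4
t=11: S=-4, d=4, jump=1, S_12=-3


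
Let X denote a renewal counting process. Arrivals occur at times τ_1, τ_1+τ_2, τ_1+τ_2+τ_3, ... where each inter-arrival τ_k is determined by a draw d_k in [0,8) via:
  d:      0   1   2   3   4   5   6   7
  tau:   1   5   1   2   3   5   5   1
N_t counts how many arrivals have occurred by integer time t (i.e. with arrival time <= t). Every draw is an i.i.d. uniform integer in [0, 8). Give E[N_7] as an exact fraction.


4875683/2097152

Inter-arrival values over d=0..7: [1, 5, 1, 2, 3, 5, 5, 1]
Each d has probability 1/8, so the pmf of τ is: f(1) = 3/8, f(2) = 1/8, f(3) = 1/8, f(5) = 3/8
Renewal equation for m(n) = E[N_n]: condition on τ_1 = k (if k <= n, one arrival plus a fresh copy on the remaining n−k steps): m(n) = F(n) + Σ_{k<=n} f(k)·m(n−k), where F(n) = P(τ <= n) and m(0) = 0
m(1) = F(1) = 3/8
m(2) = F(2) + f(1)·m(1) = 1/2 + 3/8·3/8 = 41/64
m(3) = F(3) + f(1)·m(2) + f(2)·m(1) = 5/8 + 3/8·41/64 + 1/8·3/8 = 467/512
m(4) = F(4) + f(1)·m(3) + f(2)·m(2) + f(3)·m(1) = 5/8 + 3/8·467/512 + 1/8·41/64 + 1/8·3/8 = 4481/4096
m(5) = F(5) + f(1)·m(4) + f(2)·m(3) + f(3)·m(2) = 1 + 3/8·4481/4096 + 1/8·467/512 + 1/8·41/64 = 52571/32768
m(6) = F(6) + f(1)·m(5) + f(2)·m(4) + f(3)·m(3) + f(5)·m(1) = 1 + 3/8·52571/32768 + 1/8·4481/4096 + 1/8·467/512 + 3/8·3/8 = 522457/262144
m(7) = F(7) + f(1)·m(6) + f(2)·m(5) + f(3)·m(4) + f(5)·m(2) = 1 + 3/8·522457/262144 + 1/8·52571/32768 + 1/8·4481/4096 + 3/8·41/64 = 4875683/2097152
E[N_7] = m(7) = 4875683/2097152


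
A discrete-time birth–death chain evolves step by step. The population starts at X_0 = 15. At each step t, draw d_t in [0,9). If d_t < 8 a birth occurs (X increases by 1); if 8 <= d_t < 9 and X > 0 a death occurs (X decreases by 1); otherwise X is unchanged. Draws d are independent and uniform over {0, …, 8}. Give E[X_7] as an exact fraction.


X can drop by at most 1 per step and X_0 = 15 > T = 7, so X_t >= 15 − t >= 8 > 0 for every t <= 7: the floor at 0 (the 'and X > 0' condition) never binds. Hence X_7 = X_0 + Σ_{t<7} Y_t with i.i.d. increments Y_t = y(d_t) ∈ {+1, −1, 0}.
Outcome values over d=0..8: [1, 1, 1, 1, 1, 1, 1, 1, -1]
Σy = 7, Σy² = 9, M = 9
μ = 7/9 = 7/9,  σ² = 9/9 − (7/9)² = 32/81
E[X_7] = 15 + 7·(7/9) = 184/9

184/9


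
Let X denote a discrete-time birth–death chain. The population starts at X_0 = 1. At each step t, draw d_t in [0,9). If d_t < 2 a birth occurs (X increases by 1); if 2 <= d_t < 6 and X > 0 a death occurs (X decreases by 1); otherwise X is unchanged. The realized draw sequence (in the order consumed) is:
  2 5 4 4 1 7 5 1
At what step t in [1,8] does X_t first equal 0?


1

t=0: X=1, d=2 → death, X_1=0
t=1: X=0, d=5 → hold, X_2=0
t=2: X=0, d=4 → hold, X_3=0
t=3: X=0, d=4 → hold, X_4=0
t=4: X=0, d=1 → birth, X_5=1
t=5: X=1, d=7 → hold, X_6=1
t=6: X=1, d=5 → death, X_7=0
t=7: X=0, d=1 → birth, X_8=1


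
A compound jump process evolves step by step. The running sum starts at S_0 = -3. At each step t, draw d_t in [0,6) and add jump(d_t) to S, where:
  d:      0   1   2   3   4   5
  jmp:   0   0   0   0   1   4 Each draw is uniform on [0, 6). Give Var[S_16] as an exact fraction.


308/9

Outcome values over d=0..5: [0, 0, 0, 0, 1, 4]
Σy = 5, Σy² = 17, M = 6
μ = 5/6 = 5/6,  σ² = 17/6 − (5/6)² = 77/36
Independent increments: Var[S_16] = 16·σ² = 16·(77/36) = 308/9


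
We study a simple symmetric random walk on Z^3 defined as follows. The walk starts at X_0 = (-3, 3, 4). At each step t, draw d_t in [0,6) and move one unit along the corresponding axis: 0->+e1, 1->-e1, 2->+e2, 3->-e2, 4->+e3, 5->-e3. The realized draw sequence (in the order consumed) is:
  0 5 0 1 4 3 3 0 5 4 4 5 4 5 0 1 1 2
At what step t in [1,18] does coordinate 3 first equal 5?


11

t=0: X=(-3, 3, 4), d=0 → +e1, X_1=(-2, 3, 4)
t=1: X=(-2, 3, 4), d=5 → -e3, X_2=(-2, 3, 3)
t=2: X=(-2, 3, 3), d=0 → +e1, X_3=(-1, 3, 3)
t=3: X=(-1, 3, 3), d=1 → -e1, X_4=(-2, 3, 3)
t=4: X=(-2, 3, 3), d=4 → +e3, X_5=(-2, 3, 4)
t=5: X=(-2, 3, 4), d=3 → -e2, X_6=(-2, 2, 4)
t=6: X=(-2, 2, 4), d=3 → -e2, X_7=(-2, 1, 4)
t=7: X=(-2, 1, 4), d=0 → +e1, X_8=(-1, 1, 4)
t=8: X=(-1, 1, 4), d=5 → -e3, X_9=(-1, 1, 3)
t=9: X=(-1, 1, 3), d=4 → +e3, X_10=(-1, 1, 4)
t=10: X=(-1, 1, 4), d=4 → +e3, X_11=(-1, 1, 5)
t=11: X=(-1, 1, 5), d=5 → -e3, X_12=(-1, 1, 4)
t=12: X=(-1, 1, 4), d=4 → +e3, X_13=(-1, 1, 5)
t=13: X=(-1, 1, 5), d=5 → -e3, X_14=(-1, 1, 4)
t=14: X=(-1, 1, 4), d=0 → +e1, X_15=(0, 1, 4)
t=15: X=(0, 1, 4), d=1 → -e1, X_16=(-1, 1, 4)
t=16: X=(-1, 1, 4), d=1 → -e1, X_17=(-2, 1, 4)
t=17: X=(-2, 1, 4), d=2 → +e2, X_18=(-2, 2, 4)


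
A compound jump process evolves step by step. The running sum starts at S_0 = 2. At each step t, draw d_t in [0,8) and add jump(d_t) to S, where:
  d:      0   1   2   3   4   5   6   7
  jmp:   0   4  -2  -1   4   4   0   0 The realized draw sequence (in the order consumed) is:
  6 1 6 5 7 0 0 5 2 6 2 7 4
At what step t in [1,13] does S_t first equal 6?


t=0: S=2, d=6, jump=0, S_1=2
t=1: S=2, d=1, jump=4, S_2=6
t=2: S=6, d=6, jump=0, S_3=6
t=3: S=6, d=5, jump=4, S_4=10
t=4: S=10, d=7, jump=0, S_5=10
t=5: S=10, d=0, jump=0, S_6=10
t=6: S=10, d=0, jump=0, S_7=10
t=7: S=10, d=5, jump=4, S_8=14
t=8: S=14, d=2, jump=-2, S_9=12
t=9: S=12, d=6, jump=0, S_10=12
t=10: S=12, d=2, jump=-2, S_11=10
t=11: S=10, d=7, jump=0, S_12=10
t=12: S=10, d=4, jump=4, S_13=14

2


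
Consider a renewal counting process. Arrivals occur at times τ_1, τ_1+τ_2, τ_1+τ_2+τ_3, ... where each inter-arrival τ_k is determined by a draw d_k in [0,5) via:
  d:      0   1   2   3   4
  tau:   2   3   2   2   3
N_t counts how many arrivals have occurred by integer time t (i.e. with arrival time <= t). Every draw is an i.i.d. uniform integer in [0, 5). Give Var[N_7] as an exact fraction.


Inter-arrival values over d=0..4: [2, 3, 2, 2, 3]
Each d has probability 1/5, so the pmf of τ is: f(2) = 3/5, f(3) = 2/5
Let p_n(j) = P(N_n = j), with p_0 = [1]. Condition on τ_1: p_n(0) = P(τ > n), and for j >= 1, p_n(j) = Σ_{k<=n} f(k)·p_{n−k}(j−1)
p_1 = [1]  (j = 0)
p_2 = [2/5, 3/5]  (j = 0..1)
p_3 = [0, 1]  (j = 0..1)
p_4 = [0, 16/25, 9/25]  (j = 0..2)
p_5 = [0, 4/25, 21/25]  (j = 0..2)
p_6 = [0, 0, 98/125, 27/125]  (j = 0..3)
p_7 = [0, 0, 44/125, 81/125]  (j = 0..3)
E[N_7] = Σ j·p_7(j) = 331/125;  E[N_7²] = Σ j²·p_7(j) = 181/25
Var[N_7] = 181/25 − (331/125)² = 3564/15625

3564/15625


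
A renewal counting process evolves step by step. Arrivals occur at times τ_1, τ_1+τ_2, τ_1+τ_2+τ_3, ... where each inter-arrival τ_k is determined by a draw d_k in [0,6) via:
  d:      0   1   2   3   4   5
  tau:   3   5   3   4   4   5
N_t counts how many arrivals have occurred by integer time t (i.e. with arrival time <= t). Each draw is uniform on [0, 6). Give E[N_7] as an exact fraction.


Inter-arrival values over d=0..5: [3, 5, 3, 4, 4, 5]
Each d has probability 1/6, so the pmf of τ is: f(3) = 1/3, f(4) = 1/3, f(5) = 1/3
Renewal equation for m(n) = E[N_n]: condition on τ_1 = k (if k <= n, one arrival plus a fresh copy on the remaining n−k steps): m(n) = F(n) + Σ_{k<=n} f(k)·m(n−k), where F(n) = P(τ <= n) and m(0) = 0
m(1) = F(1) = 0
m(2) = F(2) = 0
m(3) = F(3) = 1/3
m(4) = F(4) = 2/3
m(5) = F(5) = 1
m(6) = F(6) + f(3)·m(3) = 1 + 1/3·1/3 = 10/9
m(7) = F(7) + f(3)·m(4) + f(4)·m(3) = 1 + 1/3·2/3 + 1/3·1/3 = 4/3
E[N_7] = m(7) = 4/3

4/3


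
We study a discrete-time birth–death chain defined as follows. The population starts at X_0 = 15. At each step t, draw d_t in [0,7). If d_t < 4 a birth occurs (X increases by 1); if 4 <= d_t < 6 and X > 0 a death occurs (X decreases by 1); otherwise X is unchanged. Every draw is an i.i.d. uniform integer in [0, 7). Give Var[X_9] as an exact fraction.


342/49

X can drop by at most 1 per step and X_0 = 15 > T = 9, so X_t >= 15 − t >= 6 > 0 for every t <= 9: the floor at 0 (the 'and X > 0' condition) never binds. Hence X_9 = X_0 + Σ_{t<9} Y_t with i.i.d. increments Y_t = y(d_t) ∈ {+1, −1, 0}.
Outcome values over d=0..6: [1, 1, 1, 1, -1, -1, 0]
Σy = 2, Σy² = 6, M = 7
μ = 2/7 = 2/7,  σ² = 6/7 − (2/7)² = 38/49
Independent increments: Var[X_9] = 9·σ² = 9·(38/49) = 342/49


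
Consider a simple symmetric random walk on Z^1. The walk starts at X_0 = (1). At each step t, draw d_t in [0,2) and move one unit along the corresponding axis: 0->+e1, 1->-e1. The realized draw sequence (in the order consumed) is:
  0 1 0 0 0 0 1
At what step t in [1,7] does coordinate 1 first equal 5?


6

t=0: X=(1), d=0 → +e1, X_1=(2)
t=1: X=(2), d=1 → -e1, X_2=(1)
t=2: X=(1), d=0 → +e1, X_3=(2)
t=3: X=(2), d=0 → +e1, X_4=(3)
t=4: X=(3), d=0 → +e1, X_5=(4)
t=5: X=(4), d=0 → +e1, X_6=(5)
t=6: X=(5), d=1 → -e1, X_7=(4)


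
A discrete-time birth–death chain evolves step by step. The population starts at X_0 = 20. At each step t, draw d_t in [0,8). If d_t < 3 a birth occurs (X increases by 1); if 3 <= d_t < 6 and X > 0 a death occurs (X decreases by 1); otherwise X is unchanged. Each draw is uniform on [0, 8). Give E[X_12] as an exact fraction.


X can drop by at most 1 per step and X_0 = 20 > T = 12, so X_t >= 20 − t >= 8 > 0 for every t <= 12: the floor at 0 (the 'and X > 0' condition) never binds. Hence X_12 = X_0 + Σ_{t<12} Y_t with i.i.d. increments Y_t = y(d_t) ∈ {+1, −1, 0}.
Outcome values over d=0..7: [1, 1, 1, -1, -1, -1, 0, 0]
Σy = 0, Σy² = 6, M = 8
μ = 0/8 = 0,  σ² = 6/8 − (0)² = 3/4
E[X_12] = 20 + 12·(0) = 20

20


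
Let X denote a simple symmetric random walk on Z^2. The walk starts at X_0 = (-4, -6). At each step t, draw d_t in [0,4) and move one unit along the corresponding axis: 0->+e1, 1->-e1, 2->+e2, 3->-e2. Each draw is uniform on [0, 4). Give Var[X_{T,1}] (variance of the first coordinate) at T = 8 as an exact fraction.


4

Outcome values over d=0..3: [1, -1, 0, 0]
Σy = 0, Σy² = 2, M = 4
μ = 0/4 = 0,  σ² = 2/4 − (0)² = 1/2
Independent increments: Var[X_8] = 8·σ² = 8·(1/2) = 4


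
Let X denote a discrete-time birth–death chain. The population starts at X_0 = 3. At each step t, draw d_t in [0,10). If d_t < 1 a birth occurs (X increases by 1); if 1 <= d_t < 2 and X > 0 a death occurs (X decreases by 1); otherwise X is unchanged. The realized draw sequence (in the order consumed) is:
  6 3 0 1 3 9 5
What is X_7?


t=0: X=3, d=6 → hold, X_1=3
t=1: X=3, d=3 → hold, X_2=3
t=2: X=3, d=0 → birth, X_3=4
t=3: X=4, d=1 → death, X_4=3
t=4: X=3, d=3 → hold, X_5=3
t=5: X=3, d=9 → hold, X_6=3
t=6: X=3, d=5 → hold, X_7=3

3


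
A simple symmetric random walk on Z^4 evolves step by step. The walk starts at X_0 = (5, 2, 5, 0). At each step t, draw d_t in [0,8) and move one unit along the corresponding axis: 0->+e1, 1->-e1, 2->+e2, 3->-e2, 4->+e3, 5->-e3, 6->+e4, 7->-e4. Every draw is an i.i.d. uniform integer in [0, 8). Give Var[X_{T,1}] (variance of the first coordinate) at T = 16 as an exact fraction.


Outcome values over d=0..7: [1, -1, 0, 0, 0, 0, 0, 0]
Σy = 0, Σy² = 2, M = 8
μ = 0/8 = 0,  σ² = 2/8 − (0)² = 1/4
Independent increments: Var[X_16] = 16·σ² = 16·(1/4) = 4

4


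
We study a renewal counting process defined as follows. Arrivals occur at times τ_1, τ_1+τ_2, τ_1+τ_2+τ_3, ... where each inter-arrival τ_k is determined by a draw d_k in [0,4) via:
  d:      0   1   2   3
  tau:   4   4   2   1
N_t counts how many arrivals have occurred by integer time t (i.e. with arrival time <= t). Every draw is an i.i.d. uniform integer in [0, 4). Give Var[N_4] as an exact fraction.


Inter-arrival values over d=0..3: [4, 4, 2, 1]
Each d has probability 1/4, so the pmf of τ is: f(1) = 1/4, f(2) = 1/4, f(4) = 1/2
Let p_n(j) = P(N_n = j), with p_0 = [1]. Condition on τ_1: p_n(0) = P(τ > n), and for j >= 1, p_n(j) = Σ_{k<=n} f(k)·p_{n−k}(j−1)
p_1 = [3/4, 1/4]  (j = 0..1)
p_2 = [1/2, 7/16, 1/16]  (j = 0..2)
p_3 = [1/2, 5/16, 11/64, 1/64]  (j = 0..3)
p_4 = [0, 3/4, 3/16, 15/256, 1/256]  (j = 0..4)
E[N_4] = Σ j·p_4(j) = 337/256;  E[N_4²] = Σ j²·p_4(j) = 535/256
Var[N_4] = 535/256 − (337/256)² = 23391/65536

23391/65536


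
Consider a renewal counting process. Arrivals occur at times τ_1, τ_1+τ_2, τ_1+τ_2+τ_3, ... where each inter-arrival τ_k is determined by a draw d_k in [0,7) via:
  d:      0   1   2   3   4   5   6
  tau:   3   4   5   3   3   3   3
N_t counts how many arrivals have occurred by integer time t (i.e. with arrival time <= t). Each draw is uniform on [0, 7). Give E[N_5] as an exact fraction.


Inter-arrival values over d=0..6: [3, 4, 5, 3, 3, 3, 3]
Each d has probability 1/7, so the pmf of τ is: f(3) = 5/7, f(4) = 1/7, f(5) = 1/7
Renewal equation for m(n) = E[N_n]: condition on τ_1 = k (if k <= n, one arrival plus a fresh copy on the remaining n−k steps): m(n) = F(n) + Σ_{k<=n} f(k)·m(n−k), where F(n) = P(τ <= n) and m(0) = 0
m(1) = F(1) = 0
m(2) = F(2) = 0
m(3) = F(3) = 5/7
m(4) = F(4) = 6/7
m(5) = F(5) = 1
E[N_5] = m(5) = 1

1


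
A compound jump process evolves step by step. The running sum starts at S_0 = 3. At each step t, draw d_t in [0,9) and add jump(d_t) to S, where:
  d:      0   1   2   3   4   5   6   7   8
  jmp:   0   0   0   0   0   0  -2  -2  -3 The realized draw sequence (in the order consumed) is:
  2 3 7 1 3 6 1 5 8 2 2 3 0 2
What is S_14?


-4

t=0: S=3, d=2, jump=0, S_1=3
t=1: S=3, d=3, jump=0, S_2=3
t=2: S=3, d=7, jump=-2, S_3=1
t=3: S=1, d=1, jump=0, S_4=1
t=4: S=1, d=3, jump=0, S_5=1
t=5: S=1, d=6, jump=-2, S_6=-1
t=6: S=-1, d=1, jump=0, S_7=-1
t=7: S=-1, d=5, jump=0, S_8=-1
t=8: S=-1, d=8, jump=-3, S_9=-4
t=9: S=-4, d=2, jump=0, S_10=-4
t=10: S=-4, d=2, jump=0, S_11=-4
t=11: S=-4, d=3, jump=0, S_12=-4
t=12: S=-4, d=0, jump=0, S_13=-4
t=13: S=-4, d=2, jump=0, S_14=-4


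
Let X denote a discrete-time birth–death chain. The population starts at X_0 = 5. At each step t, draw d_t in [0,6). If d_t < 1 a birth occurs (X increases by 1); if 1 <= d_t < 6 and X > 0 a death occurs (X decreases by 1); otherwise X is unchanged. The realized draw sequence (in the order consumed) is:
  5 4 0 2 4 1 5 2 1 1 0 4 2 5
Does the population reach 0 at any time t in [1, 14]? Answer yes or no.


t=0: X=5, d=5 → death, X_1=4
t=1: X=4, d=4 → death, X_2=3
t=2: X=3, d=0 → birth, X_3=4
t=3: X=4, d=2 → death, X_4=3
t=4: X=3, d=4 → death, X_5=2
t=5: X=2, d=1 → death, X_6=1
t=6: X=1, d=5 → death, X_7=0
t=7: X=0, d=2 → hold, X_8=0
t=8: X=0, d=1 → hold, X_9=0
t=9: X=0, d=1 → hold, X_10=0
t=10: X=0, d=0 → birth, X_11=1
t=11: X=1, d=4 → death, X_12=0
t=12: X=0, d=2 → hold, X_13=0
t=13: X=0, d=5 → hold, X_14=0

yes


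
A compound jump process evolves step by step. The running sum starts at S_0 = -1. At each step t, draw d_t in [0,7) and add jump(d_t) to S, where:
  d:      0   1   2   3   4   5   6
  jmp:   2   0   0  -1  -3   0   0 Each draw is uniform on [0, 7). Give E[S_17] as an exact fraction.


Outcome values over d=0..6: [2, 0, 0, -1, -3, 0, 0]
Σy = -2, Σy² = 14, M = 7
μ = -2/7 = -2/7,  σ² = 14/7 − (-2/7)² = 94/49
E[S_17] = -1 + 17·(-2/7) = -41/7

-41/7


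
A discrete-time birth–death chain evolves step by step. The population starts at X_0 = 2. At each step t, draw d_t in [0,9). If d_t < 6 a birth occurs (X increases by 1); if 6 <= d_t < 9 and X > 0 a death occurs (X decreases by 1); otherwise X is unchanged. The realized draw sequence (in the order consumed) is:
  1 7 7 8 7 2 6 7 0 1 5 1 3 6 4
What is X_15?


t=0: X=2, d=1 → birth, X_1=3
t=1: X=3, d=7 → death, X_2=2
t=2: X=2, d=7 → death, X_3=1
t=3: X=1, d=8 → death, X_4=0
t=4: X=0, d=7 → hold, X_5=0
t=5: X=0, d=2 → birth, X_6=1
t=6: X=1, d=6 → death, X_7=0
t=7: X=0, d=7 → hold, X_8=0
t=8: X=0, d=0 → birth, X_9=1
t=9: X=1, d=1 → birth, X_10=2
t=10: X=2, d=5 → birth, X_11=3
t=11: X=3, d=1 → birth, X_12=4
t=12: X=4, d=3 → birth, X_13=5
t=13: X=5, d=6 → death, X_14=4
t=14: X=4, d=4 → birth, X_15=5

5


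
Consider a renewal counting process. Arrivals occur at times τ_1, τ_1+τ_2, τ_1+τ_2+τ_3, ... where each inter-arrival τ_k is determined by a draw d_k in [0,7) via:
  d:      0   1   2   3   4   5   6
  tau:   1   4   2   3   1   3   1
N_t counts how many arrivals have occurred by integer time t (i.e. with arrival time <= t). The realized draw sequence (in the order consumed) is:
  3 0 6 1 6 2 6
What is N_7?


3

draw d_1=3: τ_1=3, arrival time A_1=3
draw d_2=0: τ_2=1, arrival time A_2=4
draw d_3=6: τ_3=1, arrival time A_3=5
draw d_4=1: τ_4=4, arrival time A_4=9
draw d_5=6: τ_5=1, arrival time A_5=10
draw d_6=2: τ_6=2, arrival time A_6=12
draw d_7=6: τ_7=1, arrival time A_7=13
N_t over t=0..7: 0:0 1:0 2:0 3:1 4:2 5:3 6:3 7:3


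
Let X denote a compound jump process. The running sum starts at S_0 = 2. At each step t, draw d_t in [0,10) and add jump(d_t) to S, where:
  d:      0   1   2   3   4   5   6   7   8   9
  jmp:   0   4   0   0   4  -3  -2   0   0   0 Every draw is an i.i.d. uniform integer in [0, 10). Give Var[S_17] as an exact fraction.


7497/100

Outcome values over d=0..9: [0, 4, 0, 0, 4, -3, -2, 0, 0, 0]
Σy = 3, Σy² = 45, M = 10
μ = 3/10 = 3/10,  σ² = 45/10 − (3/10)² = 441/100
Independent increments: Var[S_17] = 17·σ² = 17·(441/100) = 7497/100


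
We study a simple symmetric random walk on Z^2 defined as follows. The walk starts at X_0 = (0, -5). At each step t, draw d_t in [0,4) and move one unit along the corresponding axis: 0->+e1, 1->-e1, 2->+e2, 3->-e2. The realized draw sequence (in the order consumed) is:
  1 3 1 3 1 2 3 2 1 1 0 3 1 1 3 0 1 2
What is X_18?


(-6, -7)

t=0: X=(0, -5), d=1 → -e1, X_1=(-1, -5)
t=1: X=(-1, -5), d=3 → -e2, X_2=(-1, -6)
t=2: X=(-1, -6), d=1 → -e1, X_3=(-2, -6)
t=3: X=(-2, -6), d=3 → -e2, X_4=(-2, -7)
t=4: X=(-2, -7), d=1 → -e1, X_5=(-3, -7)
t=5: X=(-3, -7), d=2 → +e2, X_6=(-3, -6)
t=6: X=(-3, -6), d=3 → -e2, X_7=(-3, -7)
t=7: X=(-3, -7), d=2 → +e2, X_8=(-3, -6)
t=8: X=(-3, -6), d=1 → -e1, X_9=(-4, -6)
t=9: X=(-4, -6), d=1 → -e1, X_10=(-5, -6)
t=10: X=(-5, -6), d=0 → +e1, X_11=(-4, -6)
t=11: X=(-4, -6), d=3 → -e2, X_12=(-4, -7)
t=12: X=(-4, -7), d=1 → -e1, X_13=(-5, -7)
t=13: X=(-5, -7), d=1 → -e1, X_14=(-6, -7)
t=14: X=(-6, -7), d=3 → -e2, X_15=(-6, -8)
t=15: X=(-6, -8), d=0 → +e1, X_16=(-5, -8)
t=16: X=(-5, -8), d=1 → -e1, X_17=(-6, -8)
t=17: X=(-6, -8), d=2 → +e2, X_18=(-6, -7)


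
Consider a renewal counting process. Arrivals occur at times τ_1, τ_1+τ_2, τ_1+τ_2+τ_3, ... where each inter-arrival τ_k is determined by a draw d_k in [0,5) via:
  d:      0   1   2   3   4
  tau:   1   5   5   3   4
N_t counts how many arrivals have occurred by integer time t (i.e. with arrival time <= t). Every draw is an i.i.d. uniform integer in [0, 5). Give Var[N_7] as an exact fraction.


3419710914/6103515625

Inter-arrival values over d=0..4: [1, 5, 5, 3, 4]
Each d has probability 1/5, so the pmf of τ is: f(1) = 1/5, f(3) = 1/5, f(4) = 1/5, f(5) = 2/5
Let p_n(j) = P(N_n = j), with p_0 = [1]. Condition on τ_1: p_n(0) = P(τ > n), and for j >= 1, p_n(j) = Σ_{k<=n} f(k)·p_{n−k}(j−1)
p_1 = [4/5, 1/5]  (j = 0..1)
p_2 = [4/5, 4/25, 1/25]  (j = 0..2)
p_3 = [3/5, 9/25, 4/125, 1/125]  (j = 0..3)
p_4 = [2/5, 12/25, 14/125, 4/625, 1/625]  (j = 0..4)
p_5 = [0, 4/5, 21/125, 19/625, 4/3125, 1/3125]  (j = 0..5)
p_6 = [0, 3/5, 43/125, 6/125, 24/3125, 4/15625, 1/15625]  (j = 0..6)
p_7 = [0, 13/25, 44/125, 71/625, 39/3125, 29/15625, 4/78125, 1/78125]  (j = 0..7)
E[N_7] = Σ j·p_7(j) = 126906/78125;  E[N_7²] = Σ j²·p_7(j) = 249918/78125
Var[N_7] = 249918/78125 − (126906/78125)² = 3419710914/6103515625


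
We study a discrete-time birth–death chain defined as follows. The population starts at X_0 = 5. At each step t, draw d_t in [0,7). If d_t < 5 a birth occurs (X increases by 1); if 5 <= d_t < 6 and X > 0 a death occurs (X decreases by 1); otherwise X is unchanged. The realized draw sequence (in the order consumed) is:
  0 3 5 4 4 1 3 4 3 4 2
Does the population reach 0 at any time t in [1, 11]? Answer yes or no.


no

t=0: X=5, d=0 → birth, X_1=6
t=1: X=6, d=3 → birth, X_2=7
t=2: X=7, d=5 → death, X_3=6
t=3: X=6, d=4 → birth, X_4=7
t=4: X=7, d=4 → birth, X_5=8
t=5: X=8, d=1 → birth, X_6=9
t=6: X=9, d=3 → birth, X_7=10
t=7: X=10, d=4 → birth, X_8=11
t=8: X=11, d=3 → birth, X_9=12
t=9: X=12, d=4 → birth, X_10=13
t=10: X=13, d=2 → birth, X_11=14


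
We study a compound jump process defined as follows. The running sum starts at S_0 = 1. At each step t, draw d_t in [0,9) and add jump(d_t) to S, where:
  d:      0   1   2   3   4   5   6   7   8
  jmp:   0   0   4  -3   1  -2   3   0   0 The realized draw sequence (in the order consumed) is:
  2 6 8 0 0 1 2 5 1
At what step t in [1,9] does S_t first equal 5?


t=0: S=1, d=2, jump=4, S_1=5
t=1: S=5, d=6, jump=3, S_2=8
t=2: S=8, d=8, jump=0, S_3=8
t=3: S=8, d=0, jump=0, S_4=8
t=4: S=8, d=0, jump=0, S_5=8
t=5: S=8, d=1, jump=0, S_6=8
t=6: S=8, d=2, jump=4, S_7=12
t=7: S=12, d=5, jump=-2, S_8=10
t=8: S=10, d=1, jump=0, S_9=10

1


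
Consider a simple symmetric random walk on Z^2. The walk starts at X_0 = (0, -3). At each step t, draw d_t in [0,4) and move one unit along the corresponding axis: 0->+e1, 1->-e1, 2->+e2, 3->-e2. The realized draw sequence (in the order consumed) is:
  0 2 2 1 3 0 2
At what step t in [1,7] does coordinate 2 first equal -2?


t=0: X=(0, -3), d=0 → +e1, X_1=(1, -3)
t=1: X=(1, -3), d=2 → +e2, X_2=(1, -2)
t=2: X=(1, -2), d=2 → +e2, X_3=(1, -1)
t=3: X=(1, -1), d=1 → -e1, X_4=(0, -1)
t=4: X=(0, -1), d=3 → -e2, X_5=(0, -2)
t=5: X=(0, -2), d=0 → +e1, X_6=(1, -2)
t=6: X=(1, -2), d=2 → +e2, X_7=(1, -1)

2


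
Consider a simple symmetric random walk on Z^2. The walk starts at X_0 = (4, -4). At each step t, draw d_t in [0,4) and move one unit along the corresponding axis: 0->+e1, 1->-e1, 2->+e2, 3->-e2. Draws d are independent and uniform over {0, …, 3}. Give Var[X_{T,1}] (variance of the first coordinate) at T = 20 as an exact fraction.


10

Outcome values over d=0..3: [1, -1, 0, 0]
Σy = 0, Σy² = 2, M = 4
μ = 0/4 = 0,  σ² = 2/4 − (0)² = 1/2
Independent increments: Var[X_20] = 20·σ² = 20·(1/2) = 10


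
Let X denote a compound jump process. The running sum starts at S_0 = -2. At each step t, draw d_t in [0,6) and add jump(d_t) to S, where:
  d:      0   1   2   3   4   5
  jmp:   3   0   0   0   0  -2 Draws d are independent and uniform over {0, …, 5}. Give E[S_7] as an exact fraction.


Outcome values over d=0..5: [3, 0, 0, 0, 0, -2]
Σy = 1, Σy² = 13, M = 6
μ = 1/6 = 1/6,  σ² = 13/6 − (1/6)² = 77/36
E[S_7] = -2 + 7·(1/6) = -5/6

-5/6


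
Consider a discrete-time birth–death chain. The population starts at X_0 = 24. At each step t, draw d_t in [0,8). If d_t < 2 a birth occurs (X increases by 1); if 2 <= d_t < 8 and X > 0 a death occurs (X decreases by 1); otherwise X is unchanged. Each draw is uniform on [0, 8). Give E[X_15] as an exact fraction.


33/2

X can drop by at most 1 per step and X_0 = 24 > T = 15, so X_t >= 24 − t >= 9 > 0 for every t <= 15: the floor at 0 (the 'and X > 0' condition) never binds. Hence X_15 = X_0 + Σ_{t<15} Y_t with i.i.d. increments Y_t = y(d_t) ∈ {+1, −1, 0}.
Outcome values over d=0..7: [1, 1, -1, -1, -1, -1, -1, -1]
Σy = -4, Σy² = 8, M = 8
μ = -4/8 = -1/2,  σ² = 8/8 − (-1/2)² = 3/4
E[X_15] = 24 + 15·(-1/2) = 33/2


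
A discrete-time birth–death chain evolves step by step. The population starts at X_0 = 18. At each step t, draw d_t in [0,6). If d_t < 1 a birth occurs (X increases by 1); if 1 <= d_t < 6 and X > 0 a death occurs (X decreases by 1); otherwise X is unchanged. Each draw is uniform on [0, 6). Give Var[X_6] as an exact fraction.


10/3

X can drop by at most 1 per step and X_0 = 18 > T = 6, so X_t >= 18 − t >= 12 > 0 for every t <= 6: the floor at 0 (the 'and X > 0' condition) never binds. Hence X_6 = X_0 + Σ_{t<6} Y_t with i.i.d. increments Y_t = y(d_t) ∈ {+1, −1, 0}.
Outcome values over d=0..5: [1, -1, -1, -1, -1, -1]
Σy = -4, Σy² = 6, M = 6
μ = -4/6 = -2/3,  σ² = 6/6 − (-2/3)² = 5/9
Independent increments: Var[X_6] = 6·σ² = 6·(5/9) = 10/3


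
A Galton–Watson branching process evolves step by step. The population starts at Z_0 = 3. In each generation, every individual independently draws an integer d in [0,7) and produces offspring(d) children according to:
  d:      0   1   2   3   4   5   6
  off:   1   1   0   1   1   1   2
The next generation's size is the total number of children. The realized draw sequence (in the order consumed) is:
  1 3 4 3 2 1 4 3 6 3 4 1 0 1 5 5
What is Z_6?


3

gen 0: Z_0=3, draws=[1, 3, 4], offspring=[1, 1, 1], Z_1=3
gen 1: Z_1=3, draws=[3, 2, 1], offspring=[1, 0, 1], Z_2=2
gen 2: Z_2=2, draws=[4, 3], offspring=[1, 1], Z_3=2
gen 3: Z_3=2, draws=[6, 3], offspring=[2, 1], Z_4=3
gen 4: Z_4=3, draws=[4, 1, 0], offspring=[1, 1, 1], Z_5=3
gen 5: Z_5=3, draws=[1, 5, 5], offspring=[1, 1, 1], Z_6=3


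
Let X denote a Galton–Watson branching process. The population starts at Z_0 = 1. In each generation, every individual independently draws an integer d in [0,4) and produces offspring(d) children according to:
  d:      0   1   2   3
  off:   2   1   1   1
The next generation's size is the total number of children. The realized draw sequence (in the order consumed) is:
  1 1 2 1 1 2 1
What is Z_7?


gen 0: Z_0=1, draws=[1], offspring=[1], Z_1=1
gen 1: Z_1=1, draws=[1], offspring=[1], Z_2=1
gen 2: Z_2=1, draws=[2], offspring=[1], Z_3=1
gen 3: Z_3=1, draws=[1], offspring=[1], Z_4=1
gen 4: Z_4=1, draws=[1], offspring=[1], Z_5=1
gen 5: Z_5=1, draws=[2], offspring=[1], Z_6=1
gen 6: Z_6=1, draws=[1], offspring=[1], Z_7=1

1
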